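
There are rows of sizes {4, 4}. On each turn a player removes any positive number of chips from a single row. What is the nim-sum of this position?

Bitwise XOR of the heap sizes:
  100  (4)
  100  (4)
  ---
  000  (0)

0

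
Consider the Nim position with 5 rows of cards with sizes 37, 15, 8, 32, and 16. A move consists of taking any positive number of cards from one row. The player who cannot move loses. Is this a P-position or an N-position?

Bitwise XOR of the heap sizes:
  100101  (37)
  001111  (15)
  001000  (8)
  100000  (32)
  010000  (16)
  ------
  010010  (18)
The nim-sum is 18 ≠ 0, so this is an N-position: the player to move can win.

N-position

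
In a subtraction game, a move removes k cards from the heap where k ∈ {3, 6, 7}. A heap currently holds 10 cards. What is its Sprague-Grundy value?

0

Build the Grundy sequence with g(k) = mex{g(k−s) : s ∈ {3, 6, 7}, s ≤ k}:
k:     0  1  2  3  4  5  6  7  8  9 10
g(k):  0  0  0  1  1  1  2  2  2  3  0
So g(10) = 0.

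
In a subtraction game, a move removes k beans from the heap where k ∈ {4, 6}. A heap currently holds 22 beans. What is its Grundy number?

Build the Grundy sequence with g(k) = mex{g(k−s) : s ∈ {4, 6}, s ≤ k}:
k:     0  1  2  3  4  5  6  7  8  9 10 11 12 13 14 15 16 17 18 19 20 21 22
g(k):  0  0  0  0  1  1  1  1  2  2  0  0  0  0  1  1  1  1  2  2  0  0  0
So g(22) = 0.

0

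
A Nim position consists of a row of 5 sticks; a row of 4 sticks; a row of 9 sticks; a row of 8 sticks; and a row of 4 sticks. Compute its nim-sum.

In binary:
  0101  (5)
  0100  (4)
  1001  (9)
  1000  (8)
  0100  (4)
  ----
  0100  (4)

4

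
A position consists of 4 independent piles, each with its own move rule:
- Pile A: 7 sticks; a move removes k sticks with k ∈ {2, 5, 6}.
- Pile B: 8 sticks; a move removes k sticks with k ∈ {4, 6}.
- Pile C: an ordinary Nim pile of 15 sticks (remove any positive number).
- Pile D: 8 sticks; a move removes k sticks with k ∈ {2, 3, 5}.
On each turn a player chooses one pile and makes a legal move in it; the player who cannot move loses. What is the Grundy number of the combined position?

14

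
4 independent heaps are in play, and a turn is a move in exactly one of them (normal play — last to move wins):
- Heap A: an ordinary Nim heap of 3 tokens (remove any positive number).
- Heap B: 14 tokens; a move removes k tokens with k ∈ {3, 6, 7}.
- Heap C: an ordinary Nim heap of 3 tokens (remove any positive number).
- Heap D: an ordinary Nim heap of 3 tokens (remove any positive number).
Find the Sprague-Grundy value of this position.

Heap A is a plain Nim heap of size 3, so its Grundy value is 3.
Grundy values for heap B (subtraction set {3, 6, 7}):
k:     0  1  2  3  4  5  6  7  8  9 10 11 12 13 14
g(k):  0  0  0  1  1  1  2  2  2  3  0  0  0  1  1
So g(14) = 1.
Heap C is a plain Nim heap of size 3, so its Grundy value is 3.
Heap D is a plain Nim heap of size 3, so its Grundy value is 3.
By the Sprague-Grundy theorem, the Grundy value of a sum of independent games is the XOR of the component values.
Combined value = 3 XOR 1 XOR 3 XOR 3 = 2.

2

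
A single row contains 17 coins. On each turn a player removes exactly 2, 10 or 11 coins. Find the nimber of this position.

Build the Grundy sequence with g(k) = mex{g(k−s) : s ∈ {2, 10, 11}, s ≤ k}:
k:     0  1  2  3  4  5  6  7  8  9 10 11 12 13 14 15 16 17
g(k):  0  0  1  1  0  0  1  1  0  0  1  1  2  0  3  1  2  0
So g(17) = 0.

0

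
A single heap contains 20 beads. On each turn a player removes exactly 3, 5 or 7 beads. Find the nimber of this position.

Build the Grundy sequence with g(k) = mex{g(k−s) : s ∈ {3, 5, 7}, s ≤ k}:
k:     0  1  2  3  4  5  6  7  8  9 10 11 12 13 14 15 16 17 18 19 20
g(k):  0  0  0  1  1  1  2  2  2  3  0  0  0  1  1  1  2  2  2  3  0
So g(20) = 0.

0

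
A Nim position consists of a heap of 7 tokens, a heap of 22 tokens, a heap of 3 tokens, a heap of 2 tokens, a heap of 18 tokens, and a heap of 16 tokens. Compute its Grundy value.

Nim-sum: 7 ⊕ 22 ⊕ 3 ⊕ 2 ⊕ 18 ⊕ 16 = 18.

18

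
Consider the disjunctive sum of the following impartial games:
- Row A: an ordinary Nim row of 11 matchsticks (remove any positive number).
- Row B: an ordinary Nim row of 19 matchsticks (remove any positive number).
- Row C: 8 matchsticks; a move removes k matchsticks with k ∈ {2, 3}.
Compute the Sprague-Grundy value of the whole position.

25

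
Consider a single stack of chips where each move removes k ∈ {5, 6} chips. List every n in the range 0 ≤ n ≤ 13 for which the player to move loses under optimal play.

0, 1, 2, 3, 4, 11, 12, 13

Build the Grundy sequence with g(k) = mex{g(k−s) : s ∈ {5, 6}, s ≤ k}:
k:     0  1  2  3  4  5  6  7  8  9 10 11 12 13
g(k):  0  0  0  0  0  1  1  1  1  1  2  0  0  0
The P-positions (g = 0) in 0..13 are 0, 1, 2, 3, 4, 11, 12, 13.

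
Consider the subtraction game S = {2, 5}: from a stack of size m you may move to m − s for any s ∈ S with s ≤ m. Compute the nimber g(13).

Grundy values for subtraction set {2, 5}:
g(0) = mex{} = 0
g(1) = mex{} = 0
g(2) = mex{0} = 1
g(3) = mex{0} = 1
g(4) = mex{1} = 0
g(5) = mex{0,1} = 2
g(6) = mex{0} = 1
g(7) = mex{1,2} = 0
g(8) = mex{1} = 0
g(9) = mex{0} = 1
g(10) = mex{0,2} = 1
g(11) = mex{1} = 0
g(12) = mex{0,1} = 2
g(13) = mex{0} = 1
So g(13) = 1.

1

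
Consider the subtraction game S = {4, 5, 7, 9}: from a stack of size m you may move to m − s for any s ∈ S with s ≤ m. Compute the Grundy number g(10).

2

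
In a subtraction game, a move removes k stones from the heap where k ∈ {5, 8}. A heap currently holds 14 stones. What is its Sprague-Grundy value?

0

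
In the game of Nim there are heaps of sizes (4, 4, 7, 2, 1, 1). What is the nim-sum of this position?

Write each in binary and XOR column by column:
  100  (4)
  100  (4)
  111  (7)
  010  (2)
  001  (1)
  001  (1)
  ---
  101  (5)

5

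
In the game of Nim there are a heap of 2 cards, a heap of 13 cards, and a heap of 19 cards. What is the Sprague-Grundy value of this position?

28

Compute the nim-sum pairwise:
2 XOR 13 = 15
15 XOR 19 = 28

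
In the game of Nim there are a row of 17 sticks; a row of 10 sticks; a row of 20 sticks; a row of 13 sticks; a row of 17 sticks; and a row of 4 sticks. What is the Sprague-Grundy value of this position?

23

Compute the nim-sum pairwise:
17 XOR 10 = 27
27 XOR 20 = 15
15 XOR 13 = 2
2 XOR 17 = 19
19 XOR 4 = 23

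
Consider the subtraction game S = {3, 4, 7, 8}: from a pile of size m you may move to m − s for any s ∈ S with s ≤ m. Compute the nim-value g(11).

Compute g(0), g(1), … for moves {3, 4, 7, 8}:
g(0) = mex{} = 0
g(1) = mex{} = 0
g(2) = mex{} = 0
g(3) = mex{0} = 1
g(4) = mex{0} = 1
g(5) = mex{0} = 1
g(6) = mex{0,1} = 2
g(7) = mex{0,1} = 2
g(8) = mex{0,1} = 2
g(9) = mex{0,1,2} = 3
g(10) = mex{0,1,2} = 3
g(11) = mex{1,2} = 0
So g(11) = 0.

0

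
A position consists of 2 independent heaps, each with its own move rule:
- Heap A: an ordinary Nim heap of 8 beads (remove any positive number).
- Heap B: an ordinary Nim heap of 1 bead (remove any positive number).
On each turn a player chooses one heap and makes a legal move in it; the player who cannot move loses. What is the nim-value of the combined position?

9

Heap A is a plain Nim heap of size 8, so its Grundy value is 8.
Heap B is a plain Nim heap of size 1, so its Grundy value is 1.
The value of a disjunctive sum is the nim-sum of the parts.
Combined value = 8 ⊕ 1 = 9.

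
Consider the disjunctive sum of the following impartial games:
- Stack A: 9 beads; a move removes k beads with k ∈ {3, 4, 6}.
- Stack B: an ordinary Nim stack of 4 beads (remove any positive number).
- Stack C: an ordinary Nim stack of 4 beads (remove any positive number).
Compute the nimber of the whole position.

0

Grundy values for stack A (subtraction set {3, 4, 6}):
k:     0  1  2  3  4  5  6  7  8  9
g(k):  0  0  0  1  1  1  2  2  2  0
So g(9) = 0.
Stack B is a plain Nim stack of size 4, so its Grundy value is 4.
Stack C is a plain Nim stack of size 4, so its Grundy value is 4.
The value of a disjunctive sum is the nim-sum of the parts.
Combined value = 0 ⊕ 4 ⊕ 4 = 0.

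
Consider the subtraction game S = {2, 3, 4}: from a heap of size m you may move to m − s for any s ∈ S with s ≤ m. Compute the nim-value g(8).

1

Grundy values for subtraction set {2, 3, 4}:
g(0) = mex{} = 0
g(1) = mex{} = 0
g(2) = mex{0} = 1
g(3) = mex{0} = 1
g(4) = mex{0,1} = 2
g(5) = mex{0,1} = 2
g(6) = mex{1,2} = 0
g(7) = mex{1,2} = 0
g(8) = mex{0,2} = 1
So g(8) = 1.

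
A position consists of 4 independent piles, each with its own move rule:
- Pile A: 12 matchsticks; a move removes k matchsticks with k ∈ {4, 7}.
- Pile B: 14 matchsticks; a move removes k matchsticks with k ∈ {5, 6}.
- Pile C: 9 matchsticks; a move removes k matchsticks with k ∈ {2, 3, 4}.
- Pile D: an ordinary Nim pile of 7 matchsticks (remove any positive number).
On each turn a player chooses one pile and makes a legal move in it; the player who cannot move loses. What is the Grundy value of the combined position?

6

Build the Grundy sequence for pile A with g(k) = mex{g(k−s) : s ∈ {4, 7}, s ≤ k}:
g(0) = mex{} = 0
g(1) = mex{} = 0
g(2) = mex{} = 0
g(3) = mex{} = 0
g(4) = mex{0} = 1
g(5) = mex{0} = 1
g(6) = mex{0} = 1
g(7) = mex{0} = 1
g(8) = mex{0,1} = 2
g(9) = mex{0,1} = 2
g(10) = mex{0,1} = 2
g(11) = mex{1} = 0
g(12) = mex{1,2} = 0
So g(12) = 0.
Grundy values for pile B (subtraction set {5, 6}):
g(0) = mex{} = 0
g(1) = mex{} = 0
g(2) = mex{} = 0
g(3) = mex{} = 0
g(4) = mex{} = 0
g(5) = mex{0} = 1
g(6) = mex{0} = 1
g(7) = mex{0} = 1
g(8) = mex{0} = 1
g(9) = mex{0} = 1
g(10) = mex{0,1} = 2
g(11) = mex{1} = 0
g(12) = mex{1} = 0
g(13) = mex{1} = 0
g(14) = mex{1} = 0
So g(14) = 0.
Grundy values for pile C (subtraction set {2, 3, 4}):
k:     0  1  2  3  4  5  6  7  8  9
g(k):  0  0  1  1  2  2  0  0  1  1
So g(9) = 1.
Pile D is a plain Nim pile of size 7, so its Grundy value is 7.
By the Sprague-Grundy theorem, the Grundy value of a sum of independent games is the XOR of the component values.
Combined value = 0 XOR 0 XOR 1 XOR 7 = 6.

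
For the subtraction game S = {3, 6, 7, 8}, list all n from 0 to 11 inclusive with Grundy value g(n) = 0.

Compute g(0), g(1), … for moves {3, 6, 7, 8}:
g(0) = mex{} = 0
g(1) = mex{} = 0
g(2) = mex{} = 0
g(3) = mex{0} = 1
g(4) = mex{0} = 1
g(5) = mex{0} = 1
g(6) = mex{0,1} = 2
g(7) = mex{0,1} = 2
g(8) = mex{0,1} = 2
g(9) = mex{0,1,2} = 3
g(10) = mex{0,1,2} = 3
g(11) = mex{1,2} = 0
The P-positions (g = 0) in 0..11 are 0, 1, 2, 11.

0, 1, 2, 11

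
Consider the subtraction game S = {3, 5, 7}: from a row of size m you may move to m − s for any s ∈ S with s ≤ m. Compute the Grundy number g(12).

0

Build the Grundy sequence with g(k) = mex{g(k−s) : s ∈ {3, 5, 7}, s ≤ k}:
g(0) = mex{} = 0
g(1) = mex{} = 0
g(2) = mex{} = 0
g(3) = mex{0} = 1
g(4) = mex{0} = 1
g(5) = mex{0} = 1
g(6) = mex{0,1} = 2
g(7) = mex{0,1} = 2
g(8) = mex{0,1} = 2
g(9) = mex{0,1,2} = 3
g(10) = mex{1,2} = 0
g(11) = mex{1,2} = 0
g(12) = mex{1,2,3} = 0
So g(12) = 0.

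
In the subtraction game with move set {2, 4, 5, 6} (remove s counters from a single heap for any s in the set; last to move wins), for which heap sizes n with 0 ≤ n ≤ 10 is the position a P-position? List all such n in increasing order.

0, 1, 8, 9

Build the Grundy sequence with g(k) = mex{g(k−s) : s ∈ {2, 4, 5, 6}, s ≤ k}:
g(0) = mex{} = 0
g(1) = mex{} = 0
g(2) = mex{0} = 1
g(3) = mex{0} = 1
g(4) = mex{0,1} = 2
g(5) = mex{0,1} = 2
g(6) = mex{0,1,2} = 3
g(7) = mex{0,1,2} = 3
g(8) = mex{1,2,3} = 0
g(9) = mex{1,2,3} = 0
g(10) = mex{0,2,3} = 1
The P-positions (g = 0) in 0..10 are 0, 1, 8, 9.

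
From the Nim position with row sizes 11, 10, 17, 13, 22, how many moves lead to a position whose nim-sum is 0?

3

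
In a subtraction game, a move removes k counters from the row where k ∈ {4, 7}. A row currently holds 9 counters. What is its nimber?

Grundy values for subtraction set {4, 7}:
k:     0  1  2  3  4  5  6  7  8  9
g(k):  0  0  0  0  1  1  1  1  2  2
So g(9) = 2.

2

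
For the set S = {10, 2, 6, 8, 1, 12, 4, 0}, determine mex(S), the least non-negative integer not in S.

3

The values 0, 1, 2 are all present; 3 is the first non-negative integer missing from the set.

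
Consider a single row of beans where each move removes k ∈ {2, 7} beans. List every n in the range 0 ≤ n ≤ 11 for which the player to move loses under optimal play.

0, 1, 4, 5, 9, 10

Compute g(0), g(1), … for moves {2, 7}:
g(0) = mex{} = 0
g(1) = mex{} = 0
g(2) = mex{0} = 1
g(3) = mex{0} = 1
g(4) = mex{1} = 0
g(5) = mex{1} = 0
g(6) = mex{0} = 1
g(7) = mex{0} = 1
g(8) = mex{0,1} = 2
g(9) = mex{1} = 0
g(10) = mex{1,2} = 0
g(11) = mex{0} = 1
The P-positions (g = 0) in 0..11 are 0, 1, 4, 5, 9, 10.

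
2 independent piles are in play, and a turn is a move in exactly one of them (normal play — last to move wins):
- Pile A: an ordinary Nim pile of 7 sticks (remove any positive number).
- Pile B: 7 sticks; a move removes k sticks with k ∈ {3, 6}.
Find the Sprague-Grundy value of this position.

5

Pile A is a plain Nim pile of size 7, so its Grundy value is 7.
For pile B, compute g(0), g(1), … with moves {3, 6}:
g(0) = mex{} = 0
g(1) = mex{} = 0
g(2) = mex{} = 0
g(3) = mex{0} = 1
g(4) = mex{0} = 1
g(5) = mex{0} = 1
g(6) = mex{0,1} = 2
g(7) = mex{0,1} = 2
So g(7) = 2.
The value of a disjunctive sum is the nim-sum of the parts.
Combined value = 7 XOR 2 = 5.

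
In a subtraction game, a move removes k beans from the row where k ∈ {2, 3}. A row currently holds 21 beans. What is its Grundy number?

0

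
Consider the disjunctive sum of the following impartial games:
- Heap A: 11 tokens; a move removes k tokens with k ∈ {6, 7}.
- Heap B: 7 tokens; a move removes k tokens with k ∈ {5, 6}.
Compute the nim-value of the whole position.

0

Build the Grundy sequence for heap A with g(k) = mex{g(k−s) : s ∈ {6, 7}, s ≤ k}:
g(0) = mex{} = 0
g(1) = mex{} = 0
g(2) = mex{} = 0
g(3) = mex{} = 0
g(4) = mex{} = 0
g(5) = mex{} = 0
g(6) = mex{0} = 1
g(7) = mex{0} = 1
g(8) = mex{0} = 1
g(9) = mex{0} = 1
g(10) = mex{0} = 1
g(11) = mex{0} = 1
So g(11) = 1.
Grundy values for heap B (subtraction set {5, 6}):
g(0) = mex{} = 0
g(1) = mex{} = 0
g(2) = mex{} = 0
g(3) = mex{} = 0
g(4) = mex{} = 0
g(5) = mex{0} = 1
g(6) = mex{0} = 1
g(7) = mex{0} = 1
So g(7) = 1.
By the Sprague-Grundy theorem, the Grundy value of a sum of independent games is the XOR of the component values.
Combined value = 1 XOR 1 = 0.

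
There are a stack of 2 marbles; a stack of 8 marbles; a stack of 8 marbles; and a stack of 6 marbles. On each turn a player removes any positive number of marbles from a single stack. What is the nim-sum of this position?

4

Write each in binary and XOR column by column:
  0010  (2)
  1000  (8)
  1000  (8)
  0110  (6)
  ----
  0100  (4)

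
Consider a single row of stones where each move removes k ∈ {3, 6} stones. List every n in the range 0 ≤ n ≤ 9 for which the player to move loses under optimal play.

Compute g(0), g(1), … for moves {3, 6}:
g(0) = mex{} = 0
g(1) = mex{} = 0
g(2) = mex{} = 0
g(3) = mex{0} = 1
g(4) = mex{0} = 1
g(5) = mex{0} = 1
g(6) = mex{0,1} = 2
g(7) = mex{0,1} = 2
g(8) = mex{0,1} = 2
g(9) = mex{1,2} = 0
The P-positions (g = 0) in 0..9 are 0, 1, 2, 9.

0, 1, 2, 9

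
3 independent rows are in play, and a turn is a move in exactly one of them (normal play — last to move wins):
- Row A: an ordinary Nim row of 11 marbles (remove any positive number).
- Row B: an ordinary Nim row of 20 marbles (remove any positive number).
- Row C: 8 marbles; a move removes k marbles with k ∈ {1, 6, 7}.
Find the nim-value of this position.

29

Row A is a plain Nim row of size 11, so its Grundy value is 11.
Row B is a plain Nim row of size 20, so its Grundy value is 20.
Grundy values for row C (subtraction set {1, 6, 7}):
k:     0  1  2  3  4  5  6  7  8
g(k):  0  1  0  1  0  1  2  3  2
So g(8) = 2.
By the Sprague-Grundy theorem, the Grundy value of a sum of independent games is the XOR of the component values.
Combined value = 11 ⊕ 20 ⊕ 2 = 29.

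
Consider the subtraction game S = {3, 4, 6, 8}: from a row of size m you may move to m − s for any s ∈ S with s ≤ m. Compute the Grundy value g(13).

Compute g(0), g(1), … for moves {3, 4, 6, 8}:
g(0) = mex{} = 0
g(1) = mex{} = 0
g(2) = mex{} = 0
g(3) = mex{0} = 1
g(4) = mex{0} = 1
g(5) = mex{0} = 1
g(6) = mex{0,1} = 2
g(7) = mex{0,1} = 2
g(8) = mex{0,1} = 2
g(9) = mex{0,1,2} = 3
g(10) = mex{0,1,2} = 3
g(11) = mex{1,2} = 0
g(12) = mex{1,2,3} = 0
g(13) = mex{1,2,3} = 0
So g(13) = 0.

0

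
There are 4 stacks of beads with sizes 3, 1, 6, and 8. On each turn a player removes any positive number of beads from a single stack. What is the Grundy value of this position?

12

Nim-sum: 3 XOR 1 XOR 6 XOR 8 = 12.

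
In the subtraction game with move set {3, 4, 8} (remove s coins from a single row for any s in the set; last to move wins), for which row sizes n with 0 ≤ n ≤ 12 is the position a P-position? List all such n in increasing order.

0, 1, 2, 7, 12

Compute g(0), g(1), … for moves {3, 4, 8}:
g(0) = mex{} = 0
g(1) = mex{} = 0
g(2) = mex{} = 0
g(3) = mex{0} = 1
g(4) = mex{0} = 1
g(5) = mex{0} = 1
g(6) = mex{0,1} = 2
g(7) = mex{1} = 0
g(8) = mex{0,1} = 2
g(9) = mex{0,1,2} = 3
g(10) = mex{0,2} = 1
g(11) = mex{0,1,2} = 3
g(12) = mex{1,2,3} = 0
The P-positions (g = 0) in 0..12 are 0, 1, 2, 7, 12.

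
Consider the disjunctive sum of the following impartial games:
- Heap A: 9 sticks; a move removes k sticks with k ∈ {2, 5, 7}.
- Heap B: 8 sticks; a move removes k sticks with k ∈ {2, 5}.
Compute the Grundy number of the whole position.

2

For heap A, compute g(0), g(1), … with moves {2, 5, 7}:
g(0) = mex{} = 0
g(1) = mex{} = 0
g(2) = mex{0} = 1
g(3) = mex{0} = 1
g(4) = mex{1} = 0
g(5) = mex{0,1} = 2
g(6) = mex{0} = 1
g(7) = mex{0,1,2} = 3
g(8) = mex{0,1} = 2
g(9) = mex{0,1,3} = 2
So g(9) = 2.
Build the Grundy sequence for heap B with g(k) = mex{g(k−s) : s ∈ {2, 5}, s ≤ k}:
k:     0  1  2  3  4  5  6  7  8
g(k):  0  0  1  1  0  2  1  0  0
So g(8) = 0.
The value of a disjunctive sum is the nim-sum of the parts.
Combined value = 2 ⊕ 0 = 2.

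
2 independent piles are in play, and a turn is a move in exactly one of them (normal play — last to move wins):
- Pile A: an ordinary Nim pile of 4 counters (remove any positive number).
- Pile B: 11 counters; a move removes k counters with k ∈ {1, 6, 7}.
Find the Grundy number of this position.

Pile A is a plain Nim pile of size 4, so its Grundy value is 4.
Grundy values for pile B (subtraction set {1, 6, 7}):
k:     0  1  2  3  4  5  6  7  8  9 10 11
g(k):  0  1  0  1  0  1  2  3  2  3  2  3
So g(11) = 3.
By the Sprague-Grundy theorem, the Grundy value of a sum of independent games is the XOR of the component values.
Combined value = 4 ⊕ 3 = 7.

7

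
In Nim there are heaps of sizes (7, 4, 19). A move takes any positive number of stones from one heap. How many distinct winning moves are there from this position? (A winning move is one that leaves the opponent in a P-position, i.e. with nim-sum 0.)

1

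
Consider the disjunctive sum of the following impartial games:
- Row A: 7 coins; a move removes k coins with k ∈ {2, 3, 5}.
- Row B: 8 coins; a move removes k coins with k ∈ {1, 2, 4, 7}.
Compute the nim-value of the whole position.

2

For row A, compute g(0), g(1), … with moves {2, 3, 5}:
g(0) = mex{} = 0
g(1) = mex{} = 0
g(2) = mex{0} = 1
g(3) = mex{0} = 1
g(4) = mex{0,1} = 2
g(5) = mex{0,1} = 2
g(6) = mex{0,1,2} = 3
g(7) = mex{1,2} = 0
So g(7) = 0.
For row B, compute g(0), g(1), … with moves {1, 2, 4, 7}:
k:     0  1  2  3  4  5  6  7  8
g(k):  0  1  2  0  1  2  0  1  2
So g(8) = 2.
By the Sprague-Grundy theorem, the Grundy value of a sum of independent games is the XOR of the component values.
Combined value = 0 ⊕ 2 = 2.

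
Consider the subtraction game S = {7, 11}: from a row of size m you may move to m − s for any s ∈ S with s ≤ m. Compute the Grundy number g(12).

1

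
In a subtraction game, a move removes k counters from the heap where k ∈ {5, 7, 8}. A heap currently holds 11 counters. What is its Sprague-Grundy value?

Compute g(0), g(1), … for moves {5, 7, 8}:
k:     0  1  2  3  4  5  6  7  8  9 10 11
g(k):  0  0  0  0  0  1  1  1  1  1  2  2
So g(11) = 2.

2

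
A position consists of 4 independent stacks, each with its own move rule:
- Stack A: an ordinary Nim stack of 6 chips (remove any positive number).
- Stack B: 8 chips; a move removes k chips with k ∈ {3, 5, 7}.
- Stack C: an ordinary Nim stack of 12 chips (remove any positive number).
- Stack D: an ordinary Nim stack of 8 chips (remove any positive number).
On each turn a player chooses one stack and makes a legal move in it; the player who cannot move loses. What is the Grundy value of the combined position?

Stack A is a plain Nim stack of size 6, so its Grundy value is 6.
Grundy values for stack B (subtraction set {3, 5, 7}):
k:     0  1  2  3  4  5  6  7  8
g(k):  0  0  0  1  1  1  2  2  2
So g(8) = 2.
Stack C is a plain Nim stack of size 12, so its Grundy value is 12.
Stack D is a plain Nim stack of size 8, so its Grundy value is 8.
The value of a disjunctive sum is the nim-sum of the parts.
Combined value = 6 ⊕ 2 ⊕ 12 ⊕ 8 = 0.

0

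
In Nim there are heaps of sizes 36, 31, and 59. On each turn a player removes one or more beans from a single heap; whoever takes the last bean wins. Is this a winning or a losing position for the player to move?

Nim-sum: 36 XOR 31 XOR 59 = 0.
The nim-sum is 0, so this is a P-position: the player to move is in a losing position under optimal play.

Losing position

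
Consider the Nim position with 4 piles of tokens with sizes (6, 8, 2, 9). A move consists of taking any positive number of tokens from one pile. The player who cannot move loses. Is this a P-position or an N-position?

N-position

Compute the nim-sum pairwise:
6 ^ 8 = 14
14 ^ 2 = 12
12 ^ 9 = 5
The nim-sum is 5 ≠ 0, so this is an N-position: the player to move can win.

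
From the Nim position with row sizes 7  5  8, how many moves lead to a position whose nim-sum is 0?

1

Bitwise XOR of the heap sizes:
  0111  (7)
  0101  (5)
  1000  (8)
  ----
  1010  (10)
The overall nim-sum is X = 10. A row of size p has a winning move iff p XOR X < p (reduce it to p XOR X).
  7: 7 XOR 10 = 13 ≥ 7 — no move.
  5: 5 XOR 10 = 15 ≥ 5 — no move.
  8: 8 XOR 10 = 2 < 8 — winning move (to 2).
That gives 1 winning move.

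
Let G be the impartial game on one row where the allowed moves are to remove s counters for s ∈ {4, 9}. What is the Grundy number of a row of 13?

0

Compute g(0), g(1), … for moves {4, 9}:
g(0) = mex{} = 0
g(1) = mex{} = 0
g(2) = mex{} = 0
g(3) = mex{} = 0
g(4) = mex{0} = 1
g(5) = mex{0} = 1
g(6) = mex{0} = 1
g(7) = mex{0} = 1
g(8) = mex{1} = 0
g(9) = mex{0,1} = 2
g(10) = mex{0,1} = 2
g(11) = mex{0,1} = 2
g(12) = mex{0} = 1
g(13) = mex{1,2} = 0
So g(13) = 0.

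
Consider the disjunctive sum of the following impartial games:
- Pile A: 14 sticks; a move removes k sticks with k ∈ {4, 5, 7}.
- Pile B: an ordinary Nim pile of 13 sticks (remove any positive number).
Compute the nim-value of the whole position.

Grundy values for pile A (subtraction set {4, 5, 7}):
k:     0  1  2  3  4  5  6  7  8  9 10 11 12 13 14
g(k):  0  0  0  0  1  1  1  1  2  2  2  0  0  0  0
So g(14) = 0.
Pile B is a plain Nim pile of size 13, so its Grundy value is 13.
The value of a disjunctive sum is the nim-sum of the parts.
Combined value = 0 XOR 13 = 13.

13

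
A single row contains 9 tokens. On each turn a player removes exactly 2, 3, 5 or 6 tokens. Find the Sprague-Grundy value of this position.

0

Build the Grundy sequence with g(k) = mex{g(k−s) : s ∈ {2, 3, 5, 6}, s ≤ k}:
k:     0  1  2  3  4  5  6  7  8  9
g(k):  0  0  1  1  2  2  3  3  0  0
So g(9) = 0.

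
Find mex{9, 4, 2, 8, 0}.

0 is in the set but 1 is not, so the mex is 1.

1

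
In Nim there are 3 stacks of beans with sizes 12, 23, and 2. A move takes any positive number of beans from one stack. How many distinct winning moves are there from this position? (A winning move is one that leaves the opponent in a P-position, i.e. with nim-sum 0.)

Compute the nim-sum pairwise:
12 XOR 23 = 27
27 XOR 2 = 25
The overall nim-sum is X = 25. A stack of size p has a winning move iff p XOR X < p (reduce it to p XOR X).
  12: 12 XOR 25 = 21 ≥ 12 — no move.
  23: 23 XOR 25 = 14 < 23 — winning move (to 14).
  2: 2 XOR 25 = 27 ≥ 2 — no move.
That gives 1 winning move.

1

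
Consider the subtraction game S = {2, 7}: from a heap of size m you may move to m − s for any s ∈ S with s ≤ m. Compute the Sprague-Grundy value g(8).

2

Build the Grundy sequence with g(k) = mex{g(k−s) : s ∈ {2, 7}, s ≤ k}:
g(0) = mex{} = 0
g(1) = mex{} = 0
g(2) = mex{0} = 1
g(3) = mex{0} = 1
g(4) = mex{1} = 0
g(5) = mex{1} = 0
g(6) = mex{0} = 1
g(7) = mex{0} = 1
g(8) = mex{0,1} = 2
So g(8) = 2.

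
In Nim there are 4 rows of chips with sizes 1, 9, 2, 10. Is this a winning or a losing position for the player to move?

Compute the nim-sum pairwise:
1 ⊕ 9 = 8
8 ⊕ 2 = 10
10 ⊕ 10 = 0
The nim-sum is 0, so this is a P-position: the player to move is in a losing position under optimal play.

Losing position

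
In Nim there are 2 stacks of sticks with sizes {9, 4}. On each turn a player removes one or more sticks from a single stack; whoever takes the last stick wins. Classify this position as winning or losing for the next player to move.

Winning position

Nim-sum: 9 ⊕ 4 = 13.
The nim-sum is 13 ≠ 0, so this is an N-position: the player to move can win.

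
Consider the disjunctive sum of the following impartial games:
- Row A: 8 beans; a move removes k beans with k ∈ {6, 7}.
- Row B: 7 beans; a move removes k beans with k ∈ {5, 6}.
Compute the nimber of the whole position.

Grundy values for row A (subtraction set {6, 7}):
k:     0  1  2  3  4  5  6  7  8
g(k):  0  0  0  0  0  0  1  1  1
So g(8) = 1.
For row B, compute g(0), g(1), … with moves {5, 6}:
k:     0  1  2  3  4  5  6  7
g(k):  0  0  0  0  0  1  1  1
So g(7) = 1.
By the Sprague-Grundy theorem, the Grundy value of a sum of independent games is the XOR of the component values.
Combined value = 1 ⊕ 1 = 0.

0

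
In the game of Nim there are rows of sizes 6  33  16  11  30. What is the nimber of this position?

34

Nim-sum: 6 ^ 33 ^ 16 ^ 11 ^ 30 = 34.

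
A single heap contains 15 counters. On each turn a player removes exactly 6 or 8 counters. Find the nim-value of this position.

0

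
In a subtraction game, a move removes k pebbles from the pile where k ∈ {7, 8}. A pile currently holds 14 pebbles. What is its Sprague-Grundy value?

2

Grundy values for subtraction set {7, 8}:
k:     0  1  2  3  4  5  6  7  8  9 10 11 12 13 14
g(k):  0  0  0  0  0  0  0  1  1  1  1  1  1  1  2
So g(14) = 2.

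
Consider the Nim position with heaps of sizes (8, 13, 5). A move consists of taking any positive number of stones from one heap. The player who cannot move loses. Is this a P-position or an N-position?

In binary:
  1000  (8)
  1101  (13)
  0101  (5)
  ----
  0000  (0)
The nim-sum is 0, so this is a P-position: the player to move is in a losing position under optimal play.

P-position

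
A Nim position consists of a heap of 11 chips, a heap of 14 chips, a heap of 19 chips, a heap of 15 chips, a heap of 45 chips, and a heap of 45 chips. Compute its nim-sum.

Write each in binary and XOR column by column:
  001011  (11)
  001110  (14)
  010011  (19)
  001111  (15)
  101101  (45)
  101101  (45)
  ------
  011001  (25)

25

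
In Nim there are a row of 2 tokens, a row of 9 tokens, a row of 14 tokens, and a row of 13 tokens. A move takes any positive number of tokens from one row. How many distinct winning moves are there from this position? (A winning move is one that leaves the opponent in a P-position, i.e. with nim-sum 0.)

Nim-sum: 2 XOR 9 XOR 14 XOR 13 = 8.
The overall nim-sum is X = 8. A row of size p has a winning move iff p XOR X < p (reduce it to p XOR X).
  2: 2 XOR 8 = 10 ≥ 2 — no move.
  9: 9 XOR 8 = 1 < 9 — winning move (to 1).
  14: 14 XOR 8 = 6 < 14 — winning move (to 6).
  13: 13 XOR 8 = 5 < 13 — winning move (to 5).
That gives 3 winning moves.

3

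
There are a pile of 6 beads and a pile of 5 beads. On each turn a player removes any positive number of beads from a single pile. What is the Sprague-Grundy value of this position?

Write each in binary and XOR column by column:
  110  (6)
  101  (5)
  ---
  011  (3)

3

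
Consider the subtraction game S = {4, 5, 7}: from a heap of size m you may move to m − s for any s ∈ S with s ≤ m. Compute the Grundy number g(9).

Build the Grundy sequence with g(k) = mex{g(k−s) : s ∈ {4, 5, 7}, s ≤ k}:
k:     0  1  2  3  4  5  6  7  8  9
g(k):  0  0  0  0  1  1  1  1  2  2
So g(9) = 2.

2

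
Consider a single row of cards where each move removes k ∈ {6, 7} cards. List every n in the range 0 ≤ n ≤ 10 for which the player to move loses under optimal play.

0, 1, 2, 3, 4, 5

Grundy values for subtraction set {6, 7}:
g(0) = mex{} = 0
g(1) = mex{} = 0
g(2) = mex{} = 0
g(3) = mex{} = 0
g(4) = mex{} = 0
g(5) = mex{} = 0
g(6) = mex{0} = 1
g(7) = mex{0} = 1
g(8) = mex{0} = 1
g(9) = mex{0} = 1
g(10) = mex{0} = 1
The P-positions (g = 0) in 0..10 are 0, 1, 2, 3, 4, 5.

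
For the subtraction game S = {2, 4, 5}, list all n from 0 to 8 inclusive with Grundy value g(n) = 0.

0, 1, 7, 8

Grundy values for subtraction set {2, 4, 5}:
g(0) = mex{} = 0
g(1) = mex{} = 0
g(2) = mex{0} = 1
g(3) = mex{0} = 1
g(4) = mex{0,1} = 2
g(5) = mex{0,1} = 2
g(6) = mex{0,1,2} = 3
g(7) = mex{1,2} = 0
g(8) = mex{1,2,3} = 0
The P-positions (g = 0) in 0..8 are 0, 1, 7, 8.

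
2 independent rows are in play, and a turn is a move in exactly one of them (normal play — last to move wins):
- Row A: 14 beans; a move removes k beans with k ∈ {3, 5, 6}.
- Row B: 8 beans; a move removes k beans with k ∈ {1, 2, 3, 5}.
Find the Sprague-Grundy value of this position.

1

Build the Grundy sequence for row A with g(k) = mex{g(k−s) : s ∈ {3, 5, 6}, s ≤ k}:
g(0) = mex{} = 0
g(1) = mex{} = 0
g(2) = mex{} = 0
g(3) = mex{0} = 1
g(4) = mex{0} = 1
g(5) = mex{0} = 1
g(6) = mex{0,1} = 2
g(7) = mex{0,1} = 2
g(8) = mex{0,1} = 2
g(9) = mex{1,2} = 0
g(10) = mex{1,2} = 0
g(11) = mex{1,2} = 0
g(12) = mex{0,2} = 1
g(13) = mex{0,2} = 1
g(14) = mex{0,2} = 1
So g(14) = 1.
For row B, compute g(0), g(1), … with moves {1, 2, 3, 5}:
k:     0  1  2  3  4  5  6  7  8
g(k):  0  1  2  3  0  1  2  3  0
So g(8) = 0.
By the Sprague-Grundy theorem, the Grundy value of a sum of independent games is the XOR of the component values.
Combined value = 1 ⊕ 0 = 1.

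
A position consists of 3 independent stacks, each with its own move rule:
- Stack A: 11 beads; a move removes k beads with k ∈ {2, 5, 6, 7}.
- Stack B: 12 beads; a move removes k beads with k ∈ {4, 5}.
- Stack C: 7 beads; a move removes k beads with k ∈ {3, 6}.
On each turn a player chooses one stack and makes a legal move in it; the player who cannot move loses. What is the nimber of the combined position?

1

Grundy values for stack A (subtraction set {2, 5, 6, 7}):
k:     0  1  2  3  4  5  6  7  8  9 10 11
g(k):  0  0  1  1  0  2  1  3  2  2  3  3
So g(11) = 3.
Build the Grundy sequence for stack B with g(k) = mex{g(k−s) : s ∈ {4, 5}, s ≤ k}:
k:     0  1  2  3  4  5  6  7  8  9 10 11 12
g(k):  0  0  0  0  1  1  1  1  2  0  0  0  0
So g(12) = 0.
For stack C, compute g(0), g(1), … with moves {3, 6}:
g(0) = mex{} = 0
g(1) = mex{} = 0
g(2) = mex{} = 0
g(3) = mex{0} = 1
g(4) = mex{0} = 1
g(5) = mex{0} = 1
g(6) = mex{0,1} = 2
g(7) = mex{0,1} = 2
So g(7) = 2.
By the Sprague-Grundy theorem, the Grundy value of a sum of independent games is the XOR of the component values.
Combined value = 3 ⊕ 0 ⊕ 2 = 1.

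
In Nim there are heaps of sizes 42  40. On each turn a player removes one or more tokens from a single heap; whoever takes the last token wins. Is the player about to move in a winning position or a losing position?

Winning position

Compute the nim-sum pairwise:
42 ^ 40 = 2
The nim-sum is 2 ≠ 0, so this is an N-position: the player to move can win.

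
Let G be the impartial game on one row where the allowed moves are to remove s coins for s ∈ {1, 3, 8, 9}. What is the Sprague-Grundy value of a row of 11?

3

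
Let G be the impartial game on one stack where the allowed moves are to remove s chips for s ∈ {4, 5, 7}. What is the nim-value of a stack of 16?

1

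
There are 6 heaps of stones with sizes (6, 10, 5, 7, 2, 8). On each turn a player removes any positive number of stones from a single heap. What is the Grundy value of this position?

Compute the nim-sum pairwise:
6 ⊕ 10 = 12
12 ⊕ 5 = 9
9 ⊕ 7 = 14
14 ⊕ 2 = 12
12 ⊕ 8 = 4

4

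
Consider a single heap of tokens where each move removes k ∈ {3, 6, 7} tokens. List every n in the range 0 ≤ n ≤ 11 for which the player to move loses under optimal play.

0, 1, 2, 10, 11

Compute g(0), g(1), … for moves {3, 6, 7}:
k:     0  1  2  3  4  5  6  7  8  9 10 11
g(k):  0  0  0  1  1  1  2  2  2  3  0  0
The P-positions (g = 0) in 0..11 are 0, 1, 2, 10, 11.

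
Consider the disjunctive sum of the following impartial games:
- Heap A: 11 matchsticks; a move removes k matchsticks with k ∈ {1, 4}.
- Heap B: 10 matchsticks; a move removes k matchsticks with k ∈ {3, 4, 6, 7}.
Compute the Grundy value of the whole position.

Build the Grundy sequence for heap A with g(k) = mex{g(k−s) : s ∈ {1, 4}, s ≤ k}:
k:     0  1  2  3  4  5  6  7  8  9 10 11
g(k):  0  1  0  1  2  0  1  0  1  2  0  1
So g(11) = 1.
Grundy values for heap B (subtraction set {3, 4, 6, 7}):
g(0) = mex{} = 0
g(1) = mex{} = 0
g(2) = mex{} = 0
g(3) = mex{0} = 1
g(4) = mex{0} = 1
g(5) = mex{0} = 1
g(6) = mex{0,1} = 2
g(7) = mex{0,1} = 2
g(8) = mex{0,1} = 2
g(9) = mex{0,1,2} = 3
g(10) = mex{1,2} = 0
So g(10) = 0.
The value of a disjunctive sum is the nim-sum of the parts.
Combined value = 1 ⊕ 0 = 1.

1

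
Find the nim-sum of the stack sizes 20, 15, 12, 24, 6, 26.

19

Compute the nim-sum pairwise:
20 ⊕ 15 = 27
27 ⊕ 12 = 23
23 ⊕ 24 = 15
15 ⊕ 6 = 9
9 ⊕ 26 = 19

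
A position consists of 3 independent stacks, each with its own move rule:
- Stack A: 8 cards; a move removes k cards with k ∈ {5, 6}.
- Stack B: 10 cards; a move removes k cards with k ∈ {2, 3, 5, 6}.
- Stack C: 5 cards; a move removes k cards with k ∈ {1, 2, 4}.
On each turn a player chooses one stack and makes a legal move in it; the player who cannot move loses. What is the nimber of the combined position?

Build the Grundy sequence for stack A with g(k) = mex{g(k−s) : s ∈ {5, 6}, s ≤ k}:
g(0) = mex{} = 0
g(1) = mex{} = 0
g(2) = mex{} = 0
g(3) = mex{} = 0
g(4) = mex{} = 0
g(5) = mex{0} = 1
g(6) = mex{0} = 1
g(7) = mex{0} = 1
g(8) = mex{0} = 1
So g(8) = 1.
Build the Grundy sequence for stack B with g(k) = mex{g(k−s) : s ∈ {2, 3, 5, 6}, s ≤ k}:
g(0) = mex{} = 0
g(1) = mex{} = 0
g(2) = mex{0} = 1
g(3) = mex{0} = 1
g(4) = mex{0,1} = 2
g(5) = mex{0,1} = 2
g(6) = mex{0,1,2} = 3
g(7) = mex{0,1,2} = 3
g(8) = mex{1,2,3} = 0
g(9) = mex{1,2,3} = 0
g(10) = mex{0,2,3} = 1
So g(10) = 1.
Build the Grundy sequence for stack C with g(k) = mex{g(k−s) : s ∈ {1, 2, 4}, s ≤ k}:
g(0) = mex{} = 0
g(1) = mex{0} = 1
g(2) = mex{0,1} = 2
g(3) = mex{1,2} = 0
g(4) = mex{0,2} = 1
g(5) = mex{0,1} = 2
So g(5) = 2.
The value of a disjunctive sum is the nim-sum of the parts.
Combined value = 1 XOR 1 XOR 2 = 2.

2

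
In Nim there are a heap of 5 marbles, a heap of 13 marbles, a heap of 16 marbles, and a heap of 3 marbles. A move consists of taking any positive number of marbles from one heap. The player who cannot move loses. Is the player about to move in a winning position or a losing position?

Winning position

Compute the nim-sum pairwise:
5 XOR 13 = 8
8 XOR 16 = 24
24 XOR 3 = 27
The nim-sum is 27 ≠ 0, so this is an N-position: the player to move can win.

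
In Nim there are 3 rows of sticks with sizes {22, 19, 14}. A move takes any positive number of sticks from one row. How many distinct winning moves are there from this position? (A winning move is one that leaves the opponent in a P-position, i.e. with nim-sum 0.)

1

Nim-sum: 22 ⊕ 19 ⊕ 14 = 11.
The overall nim-sum is X = 11. A row of size p has a winning move iff p XOR X < p (reduce it to p XOR X).
  22: 22 XOR 11 = 29 ≥ 22 — no move.
  19: 19 XOR 11 = 24 ≥ 19 — no move.
  14: 14 XOR 11 = 5 < 14 — winning move (to 5).
That gives 1 winning move.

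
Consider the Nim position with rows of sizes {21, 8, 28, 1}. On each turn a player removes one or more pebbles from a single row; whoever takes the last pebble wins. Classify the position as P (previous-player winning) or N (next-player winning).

Bitwise XOR of the heap sizes:
  10101  (21)
  01000  (8)
  11100  (28)
  00001  (1)
  -----
  00000  (0)
The nim-sum is 0, so this is a P-position: the player to move is in a losing position under optimal play.

P-position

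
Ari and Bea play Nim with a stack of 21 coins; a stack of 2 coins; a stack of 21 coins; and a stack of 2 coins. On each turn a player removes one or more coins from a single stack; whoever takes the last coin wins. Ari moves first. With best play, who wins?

Bea wins

Nim-sum: 21 ^ 2 ^ 21 ^ 2 = 0.
The nim-sum is 0, so this is a P-position: the player to move is in a losing position under optimal play; Ari is about to move from it and so loses — Bea wins.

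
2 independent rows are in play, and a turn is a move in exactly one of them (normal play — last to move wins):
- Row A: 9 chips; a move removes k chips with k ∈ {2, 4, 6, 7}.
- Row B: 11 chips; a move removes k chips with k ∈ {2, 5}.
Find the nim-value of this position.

0

Build the Grundy sequence for row A with g(k) = mex{g(k−s) : s ∈ {2, 4, 6, 7}, s ≤ k}:
k:     0  1  2  3  4  5  6  7  8  9
g(k):  0  0  1  1  2  2  3  3  4  0
So g(9) = 0.
Build the Grundy sequence for row B with g(k) = mex{g(k−s) : s ∈ {2, 5}, s ≤ k}:
k:     0  1  2  3  4  5  6  7  8  9 10 11
g(k):  0  0  1  1  0  2  1  0  0  1  1  0
So g(11) = 0.
By the Sprague-Grundy theorem, the Grundy value of a sum of independent games is the XOR of the component values.
Combined value = 0 ⊕ 0 = 0.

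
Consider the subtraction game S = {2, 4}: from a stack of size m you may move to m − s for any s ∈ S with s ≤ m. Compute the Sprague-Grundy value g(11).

2

Compute g(0), g(1), … for moves {2, 4}:
g(0) = mex{} = 0
g(1) = mex{} = 0
g(2) = mex{0} = 1
g(3) = mex{0} = 1
g(4) = mex{0,1} = 2
g(5) = mex{0,1} = 2
g(6) = mex{1,2} = 0
g(7) = mex{1,2} = 0
g(8) = mex{0,2} = 1
g(9) = mex{0,2} = 1
g(10) = mex{0,1} = 2
g(11) = mex{0,1} = 2
So g(11) = 2.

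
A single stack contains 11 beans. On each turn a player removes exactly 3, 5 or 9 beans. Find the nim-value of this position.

1

Grundy values for subtraction set {3, 5, 9}:
g(0) = mex{} = 0
g(1) = mex{} = 0
g(2) = mex{} = 0
g(3) = mex{0} = 1
g(4) = mex{0} = 1
g(5) = mex{0} = 1
g(6) = mex{0,1} = 2
g(7) = mex{0,1} = 2
g(8) = mex{1} = 0
g(9) = mex{0,1,2} = 3
g(10) = mex{0,1,2} = 3
g(11) = mex{0,2} = 1
So g(11) = 1.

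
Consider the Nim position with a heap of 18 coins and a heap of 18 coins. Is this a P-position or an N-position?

P-position

Bitwise XOR of the heap sizes:
  10010  (18)
  10010  (18)
  -----
  00000  (0)
The nim-sum is 0, so this is a P-position: the player to move is in a losing position under optimal play.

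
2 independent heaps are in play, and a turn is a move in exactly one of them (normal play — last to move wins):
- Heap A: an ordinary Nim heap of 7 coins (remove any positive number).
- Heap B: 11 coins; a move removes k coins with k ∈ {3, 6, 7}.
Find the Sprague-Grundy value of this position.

7

Heap A is a plain Nim heap of size 7, so its Grundy value is 7.
For heap B, compute g(0), g(1), … with moves {3, 6, 7}:
k:     0  1  2  3  4  5  6  7  8  9 10 11
g(k):  0  0  0  1  1  1  2  2  2  3  0  0
So g(11) = 0.
The value of a disjunctive sum is the nim-sum of the parts.
Combined value = 7 XOR 0 = 7.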